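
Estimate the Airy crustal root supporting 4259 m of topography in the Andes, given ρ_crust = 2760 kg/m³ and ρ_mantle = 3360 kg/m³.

19600 m

In Airy isostatic equilibrium: the weight of the topography is balanced by the buoyancy of the root, ρ_c h = (ρ_m − ρ_c) r.
r = h · ρ_c / (ρ_m − ρ_c) = 4259 m × 2760 / (3360 − 2760) = 19600 m.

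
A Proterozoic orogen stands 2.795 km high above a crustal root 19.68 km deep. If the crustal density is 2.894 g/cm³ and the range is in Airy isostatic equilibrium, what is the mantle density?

3.31 g/cm³

Airy balance: ρ_c h = (ρ_m − ρ_c) r → ρ_m = ρ_c (1 + h/r).
ρ_m = 2.894 × (1 + 2.795 km/19.68 km) = 3.31 g/cm³.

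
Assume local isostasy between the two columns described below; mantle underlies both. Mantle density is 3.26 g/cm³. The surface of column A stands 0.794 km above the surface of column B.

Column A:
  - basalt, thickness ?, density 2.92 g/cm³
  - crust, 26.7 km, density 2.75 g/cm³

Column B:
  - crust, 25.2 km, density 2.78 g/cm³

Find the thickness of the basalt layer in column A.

3.14 km

Take the compensation level at the base of the deeper column (depth z_c below the surface of column A) and equate Σ ρ_i t_i down to z_c; mantle fills any gap and the z_c terms cancel.
Column A: x×2.92 + 26.7×2.75 + (z_c − 26.7 − x)×3.26
Column B: 0.794×0 + 25.2×2.78 + (z_c − 0.794 − 25.2)×3.26
The z_c×3.26 term appears on both sides and cancels. Collect the known terms of each column as K = Σ(ρt)_known − 3.26 × (depth of known layers): K_A = 73.425 − 3.26×26.7 = −13.617; K_B = 70.056 − 3.26×(0.794 + 25.2) = −14.68444.
Balance: K_A − x×(3.26 − 2.92) = K_B, so x = (K_A − K_B)/(3.26 − 2.92) = 1.06744/0.34 = 3.14 km.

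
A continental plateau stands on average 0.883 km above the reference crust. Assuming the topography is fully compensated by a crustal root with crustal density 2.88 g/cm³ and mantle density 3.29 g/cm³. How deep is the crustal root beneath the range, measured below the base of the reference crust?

In Airy isostatic equilibrium: the weight of the topography is balanced by the buoyancy of the root, ρ_c h = (ρ_m − ρ_c) r.
r = h · ρ_c / (ρ_m − ρ_c) = 0.883 km × 2.88 / (3.29 − 2.88) = 6.2 km.

6.2 km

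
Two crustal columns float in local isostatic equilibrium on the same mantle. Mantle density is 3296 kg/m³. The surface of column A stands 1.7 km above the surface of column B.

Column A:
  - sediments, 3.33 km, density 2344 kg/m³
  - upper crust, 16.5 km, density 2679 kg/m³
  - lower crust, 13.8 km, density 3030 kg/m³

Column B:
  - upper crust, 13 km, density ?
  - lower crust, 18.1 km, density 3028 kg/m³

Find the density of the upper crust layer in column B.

2790 kg/m³

Take the compensation level at the base of the deeper column (depth z_c below the surface of column A) and equate Σ ρ_i t_i down to z_c; mantle fills any gap and the z_c terms cancel.
Column A: 3.33×2344 + 16.5×2679 + 13.8×3030 + (z_c − 33.63)×3296
Column B: 1.7×0 + 13×ρ + 18.1×3028 + (z_c − 1.7 − 31.1)×3296
The z_c×3296 term appears on both sides and cancels. Collect the known terms of each column as K = Σ(ρt)_known − 3296 × (depth of known layers): K_A = 93823.02 − 3296×33.63 = −17021.46; K_B = 54806.8 − 3296×(1.7 + 31.1) = −53302.
Balance: K_A = K_B + 13×ρ, so ρ = (K_A − K_B)/13 = 36280.5/13 = 2790 kg/m³.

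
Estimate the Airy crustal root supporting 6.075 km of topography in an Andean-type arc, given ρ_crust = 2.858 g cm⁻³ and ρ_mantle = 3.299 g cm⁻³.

39.4 km

By Archimedes' principle applied to the lithosphere: the weight of the topography is balanced by the buoyancy of the root, ρ_c h = (ρ_m − ρ_c) r.
r = h · ρ_c / (ρ_m − ρ_c) = 6.075 km × 2.858 / (3.299 − 2.858) = 39.4 km.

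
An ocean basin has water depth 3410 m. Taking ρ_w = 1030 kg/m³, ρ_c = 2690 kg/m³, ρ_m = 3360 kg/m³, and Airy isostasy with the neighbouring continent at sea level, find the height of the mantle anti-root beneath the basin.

8450 m

By Archimedes' principle applied to the lithosphere: replacing crust with seawater at the top is compensated by replacing crust with mantle at the base: d (ρ_c − ρ_w) = a (ρ_m − ρ_c).
a = d (ρ_c − ρ_w)/(ρ_m − ρ_c) = 3410 m × 1660/670 = 8450 m.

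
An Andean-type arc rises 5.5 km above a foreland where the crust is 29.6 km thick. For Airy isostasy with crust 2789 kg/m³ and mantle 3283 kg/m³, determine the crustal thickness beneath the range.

Root depth r = h ρ_c / (ρ_m − ρ_c) = 5.5 km × 2789 / 494 = 31.05 km.
Total thickness = T + h + r = 29.6 km + 5.5 km + 31.05 km = 66.2 km.

66.2 km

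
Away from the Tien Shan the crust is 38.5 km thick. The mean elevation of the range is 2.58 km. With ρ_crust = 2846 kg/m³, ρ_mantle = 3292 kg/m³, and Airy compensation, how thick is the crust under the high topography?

57.5 km

Root depth r = h ρ_c / (ρ_m − ρ_c) = 2.58 km × 2846 / 446 = 16.46 km.
Total thickness = T + h + r = 38.5 km + 2.58 km + 16.46 km = 57.5 km.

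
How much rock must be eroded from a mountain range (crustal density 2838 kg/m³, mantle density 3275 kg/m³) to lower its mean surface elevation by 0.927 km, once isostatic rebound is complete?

6.95 km

Net drop Δ = e − u = e − e ρ_c/ρ_m = e (ρ_m − ρ_c)/ρ_m.
e = Δ ρ_m/(ρ_m − ρ_c) = 0.927 km × 3275/437 = 6.95 km.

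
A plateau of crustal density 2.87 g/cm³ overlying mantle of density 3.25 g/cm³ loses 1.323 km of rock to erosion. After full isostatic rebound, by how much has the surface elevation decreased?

0.155 km

Rebound u = e ρ_c/ρ_m = 1.323 km × 2.87/3.25 = 1.168 km.
Net surface drop = e − u = 1.323 km − 1.168 km = e (ρ_m − ρ_c)/ρ_m = 0.155 km.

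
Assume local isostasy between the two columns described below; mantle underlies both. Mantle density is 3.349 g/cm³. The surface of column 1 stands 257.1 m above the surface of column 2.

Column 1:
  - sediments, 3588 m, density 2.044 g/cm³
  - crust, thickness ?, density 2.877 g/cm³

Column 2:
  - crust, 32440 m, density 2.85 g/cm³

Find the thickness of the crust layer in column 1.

26200 m

Take the compensation level at the base of the deeper column (depth z_c below the surface of column 1) and equate Σ ρ_i t_i down to z_c; mantle fills any gap and the z_c terms cancel.
Column 1: 3588×2.044 + x×2.877 + (z_c − 3588 − x)×3.349
Column 2: 257.1×0 + 32440×2.85 + (z_c − 257.1 − 32440)×3.349
The z_c×3.349 term appears on both sides and cancels. Collect the known terms of each column as K = Σ(ρt)_known − 3.349 × (depth of known layers): K_1 = 7333.872 − 3.349×3588 = −4682.34; K_2 = 92454 − 3.349×(257.1 + 32440) = −17048.5879.
Balance: K_1 − x×(3.349 − 2.877) = K_2, so x = (K_1 − K_2)/(3.349 − 2.877) = 12366.2/0.472 = 26200 m.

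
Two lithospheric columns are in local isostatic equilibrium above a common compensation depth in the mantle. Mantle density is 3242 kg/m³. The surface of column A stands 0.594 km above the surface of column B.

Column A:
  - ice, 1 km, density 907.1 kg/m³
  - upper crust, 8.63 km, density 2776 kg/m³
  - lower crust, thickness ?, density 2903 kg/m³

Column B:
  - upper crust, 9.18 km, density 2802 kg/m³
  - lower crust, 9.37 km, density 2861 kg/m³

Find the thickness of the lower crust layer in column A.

Take the compensation level at the base of the deeper column (depth z_c below the surface of column A) and equate Σ ρ_i t_i down to z_c; mantle fills any gap and the z_c terms cancel.
Column A: 1×907.1 + 8.63×2776 + x×2903 + (z_c − 9.63 − x)×3242
Column B: 0.594×0 + 9.18×2802 + 9.37×2861 + (z_c − 0.594 − 18.55)×3242
The z_c×3242 term appears on both sides and cancels. Collect the known terms of each column as K = Σ(ρt)_known − 3242 × (depth of known layers): K_A = 24863.98 − 3242×9.63 = −6356.48; K_B = 52529.93 − 3242×(0.594 + 18.55) = −9534.918.
Balance: K_A − x×(3242 − 2903) = K_B, so x = (K_A − K_B)/(3242 − 2903) = 3178.44/339 = 9.38 km.

9.38 km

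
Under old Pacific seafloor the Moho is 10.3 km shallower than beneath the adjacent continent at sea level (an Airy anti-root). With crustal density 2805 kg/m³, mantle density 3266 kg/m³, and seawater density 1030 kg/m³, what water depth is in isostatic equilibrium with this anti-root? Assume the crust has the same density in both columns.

2.68 km

Replacing a thickness d of crust by seawater at the top must be balanced by replacing crust with mantle at the base: d (ρ_c − ρ_w) = a (ρ_m − ρ_c).
d = a (ρ_m − ρ_c)/(ρ_c − ρ_w) = 10.3 km × 461/1775 = 2.68 km.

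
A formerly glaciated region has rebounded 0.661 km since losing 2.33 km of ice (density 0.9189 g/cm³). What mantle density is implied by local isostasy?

3.24 g/cm³

ρ_m = ρ_ice t / u = 0.9189 × 2.33 km/0.661 km = 3.24 g/cm³.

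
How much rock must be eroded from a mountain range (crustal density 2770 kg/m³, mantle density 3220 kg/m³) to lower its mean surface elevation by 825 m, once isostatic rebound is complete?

5900 m

Net drop Δ = e − u = e − e ρ_c/ρ_m = e (ρ_m − ρ_c)/ρ_m.
e = Δ ρ_m/(ρ_m − ρ_c) = 825 m × 3220/450 = 5900 m.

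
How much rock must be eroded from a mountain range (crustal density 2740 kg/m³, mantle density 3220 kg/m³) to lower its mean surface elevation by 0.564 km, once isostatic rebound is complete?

Net drop Δ = e − u = e − e ρ_c/ρ_m = e (ρ_m − ρ_c)/ρ_m.
e = Δ ρ_m/(ρ_m − ρ_c) = 0.564 km × 3220/480 = 3.78 km.

3.78 km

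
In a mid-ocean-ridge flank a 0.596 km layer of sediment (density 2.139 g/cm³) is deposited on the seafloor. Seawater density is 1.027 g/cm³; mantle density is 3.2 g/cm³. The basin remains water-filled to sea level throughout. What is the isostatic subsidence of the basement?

0.305 km

Submarine loading: the sediment displaces seawater, and the subsidence is in turn flooded, so s (ρ_m − ρ_w) = t (ρ_sed − ρ_w).
s = 0.596 km × (2.139 − 1.027) / (3.2 − 1.027) = 0.305 km.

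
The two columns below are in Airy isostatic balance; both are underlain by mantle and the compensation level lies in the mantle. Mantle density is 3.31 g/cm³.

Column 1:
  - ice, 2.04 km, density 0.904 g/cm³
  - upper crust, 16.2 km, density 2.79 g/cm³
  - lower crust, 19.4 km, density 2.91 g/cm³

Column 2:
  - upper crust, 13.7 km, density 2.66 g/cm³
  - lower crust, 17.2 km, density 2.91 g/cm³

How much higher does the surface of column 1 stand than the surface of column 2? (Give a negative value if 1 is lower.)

For any compensation level in the mantle, the mantle terms cancel and isostasy reduces to e = (Σt_1 − Σt_2) − (Σ(ρt)_1 − Σ(ρt)_2) / ρ_m.
Σt_1 = 37.64 km; Σt_2 = 30.9 km; Σ(ρt)_1 = 103.49616; Σ(ρt)_2 = 86.494 (in km·g/cm³).
e = (37.64 − 30.9) − (103.49616 − 86.494) / 3.31 = 1.6 km.

1.6 km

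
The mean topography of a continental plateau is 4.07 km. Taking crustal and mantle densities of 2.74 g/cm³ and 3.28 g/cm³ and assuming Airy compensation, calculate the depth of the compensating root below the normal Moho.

By Archimedes' principle applied to the lithosphere: the weight of the topography is balanced by the buoyancy of the root, ρ_c h = (ρ_m − ρ_c) r.
r = h · ρ_c / (ρ_m − ρ_c) = 4.07 km × 2.74 / (3.28 − 2.74) = 20.7 km.

20.7 km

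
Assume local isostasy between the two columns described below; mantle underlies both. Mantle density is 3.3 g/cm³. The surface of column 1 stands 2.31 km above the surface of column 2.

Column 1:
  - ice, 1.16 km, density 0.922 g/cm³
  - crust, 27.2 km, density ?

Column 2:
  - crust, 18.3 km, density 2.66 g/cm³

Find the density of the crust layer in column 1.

Take the compensation level at the base of the deeper column (depth z_c below the surface of column 1) and equate Σ ρ_i t_i down to z_c; mantle fills any gap and the z_c terms cancel.
Column 1: 1.16×0.922 + 27.2×ρ + (z_c − 28.36)×3.3
Column 2: 2.31×0 + 18.3×2.66 + (z_c − 2.31 − 18.3)×3.3
The z_c×3.3 term appears on both sides and cancels. Collect the known terms of each column as K = Σ(ρt)_known − 3.3 × (depth of known layers): K_1 = 1.06952 − 3.3×28.36 = −92.51848; K_2 = 48.678 − 3.3×(2.31 + 18.3) = −19.335.
Balance: K_1 + 27.2×ρ = K_2, so ρ = (K_2 − K_1)/27.2 = 73.1835/27.2 = 2.69 g/cm³.

2.69 g/cm³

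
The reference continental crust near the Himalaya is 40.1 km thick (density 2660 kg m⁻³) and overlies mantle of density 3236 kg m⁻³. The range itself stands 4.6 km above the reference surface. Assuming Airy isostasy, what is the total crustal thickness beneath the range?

Root depth r = h ρ_c / (ρ_m − ρ_c) = 4.6 km × 2660 / 576 = 21.24 km.
Total thickness = T + h + r = 40.1 km + 4.6 km + 21.24 km = 65.9 km.

65.9 km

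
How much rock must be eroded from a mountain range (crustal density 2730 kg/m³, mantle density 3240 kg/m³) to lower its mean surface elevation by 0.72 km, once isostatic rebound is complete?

4.57 km

Net drop Δ = e − u = e − e ρ_c/ρ_m = e (ρ_m − ρ_c)/ρ_m.
e = Δ ρ_m/(ρ_m − ρ_c) = 0.72 km × 3240/510 = 4.57 km.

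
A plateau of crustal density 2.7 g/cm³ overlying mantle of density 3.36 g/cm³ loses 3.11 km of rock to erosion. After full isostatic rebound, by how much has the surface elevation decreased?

Rebound u = e ρ_c/ρ_m = 3.11 km × 2.7/3.36 = 2.499 km.
Net surface drop = e − u = 3.11 km − 2.499 km = e (ρ_m − ρ_c)/ρ_m = 0.611 km.

0.611 km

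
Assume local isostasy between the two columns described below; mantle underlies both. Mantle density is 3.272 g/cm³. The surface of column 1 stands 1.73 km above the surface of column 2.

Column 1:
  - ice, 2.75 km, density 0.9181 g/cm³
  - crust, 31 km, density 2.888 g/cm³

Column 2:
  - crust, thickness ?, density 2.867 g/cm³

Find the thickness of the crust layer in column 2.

Take the compensation level at the base of the deeper column (depth z_c below the surface of column 1) and equate Σ ρ_i t_i down to z_c; mantle fills any gap and the z_c terms cancel.
Column 1: 2.75×0.9181 + 31×2.888 + (z_c − 33.75)×3.272
Column 2: 1.73×0 + x×2.867 + (z_c − 1.73 − 0 − x)×3.272
The z_c×3.272 term appears on both sides and cancels. Collect the known terms of each column as K = Σ(ρt)_known − 3.272 × (depth of known layers): K_1 = 92.052775 − 3.272×33.75 = −18.377225; K_2 = 0 − 3.272×(1.73 + 0) = −5.66056.
Balance: K_1 = K_2 − x×(3.272 − 2.867), so x = (K_2 − K_1)/(3.272 − 2.867) = 12.7167/0.405 = 31.4 km.

31.4 km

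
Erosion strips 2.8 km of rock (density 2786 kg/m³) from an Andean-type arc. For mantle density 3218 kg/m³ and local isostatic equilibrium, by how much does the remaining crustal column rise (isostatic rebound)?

Unloading: uplift u = e ρ_c/ρ_m = 2.8 km × 2786/3218 = 2.42 km.

2.42 km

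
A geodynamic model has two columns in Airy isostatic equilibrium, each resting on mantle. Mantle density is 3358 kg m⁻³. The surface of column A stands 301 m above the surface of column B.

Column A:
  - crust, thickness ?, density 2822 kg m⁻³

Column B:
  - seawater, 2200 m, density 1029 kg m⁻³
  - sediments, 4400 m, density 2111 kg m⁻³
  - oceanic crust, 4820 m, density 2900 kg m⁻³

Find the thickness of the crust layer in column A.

25800 m

Take the compensation level at the base of the deeper column (depth z_c below the surface of column A) and equate Σ ρ_i t_i down to z_c; mantle fills any gap and the z_c terms cancel.
Column A: x×2822 + (z_c − 0 − x)×3358
Column B: 301×0 + 2200×1029 + 4400×2111 + 4820×2900 + (z_c − 301 − 11420)×3358
The z_c×3358 term appears on both sides and cancels. Collect the known terms of each column as K = Σ(ρt)_known − 3358 × (depth of known layers): K_A = 0 − 3358×0 = 0; K_B = 25530200 − 3358×(301 + 11420) = −13828918.
Balance: K_A − x×(3358 − 2822) = K_B, so x = (K_A − K_B)/(3358 − 2822) = 13828900/536 = 25800 m.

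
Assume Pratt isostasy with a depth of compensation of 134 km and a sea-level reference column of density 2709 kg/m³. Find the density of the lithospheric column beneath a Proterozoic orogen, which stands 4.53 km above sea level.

2620 kg/m³

Pratt balance: ρ_ref D = ρ (D + h).
ρ = ρ_ref D/(D + h) = 2709 × 134 km/(134 km + 4.53 km) = 2620 kg/m³.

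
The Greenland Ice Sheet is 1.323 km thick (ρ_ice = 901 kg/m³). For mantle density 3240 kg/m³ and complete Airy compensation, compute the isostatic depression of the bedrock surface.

In Airy isostatic equilibrium: the ice load ρ_ice t is balanced by mantle displaced below, ρ_m s.
s = t ρ_ice / ρ_m = 1.323 km × 901/3240 = 0.368 km.

0.368 km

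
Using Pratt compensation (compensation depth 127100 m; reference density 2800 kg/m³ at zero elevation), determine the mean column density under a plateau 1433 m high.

2770 kg/m³

Pratt balance: ρ_ref D = ρ (D + h).
ρ = ρ_ref D/(D + h) = 2800 × 127100 m/(127100 m + 1433 m) = 2770 kg/m³.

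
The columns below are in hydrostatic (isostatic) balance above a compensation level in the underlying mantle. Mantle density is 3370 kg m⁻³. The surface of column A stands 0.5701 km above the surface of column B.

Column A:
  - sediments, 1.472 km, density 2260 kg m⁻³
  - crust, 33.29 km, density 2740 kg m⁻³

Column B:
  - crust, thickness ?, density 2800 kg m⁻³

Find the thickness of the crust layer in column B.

36.3 km

Take the compensation level at the base of the deeper column (depth z_c below the surface of column A) and equate Σ ρ_i t_i down to z_c; mantle fills any gap and the z_c terms cancel.
Column A: 1.472×2260 + 33.29×2740 + (z_c − 34.762)×3370
Column B: 0.5701×0 + x×2800 + (z_c − 0.5701 − 0 − x)×3370
The z_c×3370 term appears on both sides and cancels. Collect the known terms of each column as K = Σ(ρt)_known − 3370 × (depth of known layers): K_A = 94541.32 − 3370×34.762 = −22606.62; K_B = 0 − 3370×(0.5701 + 0) = −1921.237.
Balance: K_A = K_B − x×(3370 − 2800), so x = (K_B − K_A)/(3370 − 2800) = 20685.4/570 = 36.3 km.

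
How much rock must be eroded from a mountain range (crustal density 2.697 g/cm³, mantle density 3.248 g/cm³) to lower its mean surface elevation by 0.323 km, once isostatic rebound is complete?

Net drop Δ = e − u = e − e ρ_c/ρ_m = e (ρ_m − ρ_c)/ρ_m.
e = Δ ρ_m/(ρ_m − ρ_c) = 0.323 km × 3.248/0.551 = 1.9 km.

1.9 km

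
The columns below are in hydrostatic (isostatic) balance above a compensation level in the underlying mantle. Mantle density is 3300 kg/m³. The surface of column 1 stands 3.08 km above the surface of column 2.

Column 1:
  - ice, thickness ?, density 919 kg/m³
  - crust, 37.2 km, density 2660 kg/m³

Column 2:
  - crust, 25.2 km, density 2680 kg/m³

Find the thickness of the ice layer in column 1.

0.832 km

Take the compensation level at the base of the deeper column (depth z_c below the surface of column 1) and equate Σ ρ_i t_i down to z_c; mantle fills any gap and the z_c terms cancel.
Column 1: x×919 + 37.2×2660 + (z_c − 37.2 − x)×3300
Column 2: 3.08×0 + 25.2×2680 + (z_c − 3.08 − 25.2)×3300
The z_c×3300 term appears on both sides and cancels. Collect the known terms of each column as K = Σ(ρt)_known − 3300 × (depth of known layers): K_1 = 98952 − 3300×37.2 = −23808; K_2 = 67536 − 3300×(3.08 + 25.2) = −25788.
Balance: K_1 − x×(3300 − 919) = K_2, so x = (K_1 − K_2)/(3300 − 919) = 1980/2381 = 0.832 km.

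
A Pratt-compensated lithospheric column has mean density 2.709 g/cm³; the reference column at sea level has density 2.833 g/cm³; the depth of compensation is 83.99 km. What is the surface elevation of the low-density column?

3.84 km

ρ_ref D = ρ (D + h) → h = D (ρ_ref − ρ)/ρ.
h = 83.99 km × (2.833 − 2.709)/2.709 = 3.84 km.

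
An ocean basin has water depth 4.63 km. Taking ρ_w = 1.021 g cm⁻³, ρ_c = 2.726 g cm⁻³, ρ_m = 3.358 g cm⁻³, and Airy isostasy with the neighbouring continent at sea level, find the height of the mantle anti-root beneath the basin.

By Archimedes' principle applied to the lithosphere: replacing crust with seawater at the top is compensated by replacing crust with mantle at the base: d (ρ_c − ρ_w) = a (ρ_m − ρ_c).
a = d (ρ_c − ρ_w)/(ρ_m − ρ_c) = 4.63 km × 1.705/0.632 = 12.5 km.

12.5 km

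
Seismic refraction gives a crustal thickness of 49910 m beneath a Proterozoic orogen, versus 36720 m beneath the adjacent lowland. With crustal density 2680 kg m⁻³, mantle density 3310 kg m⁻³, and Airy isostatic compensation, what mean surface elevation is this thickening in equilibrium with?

2510 m

Excess crust Δ = 49910 m − 36720 m = 13190 m, split between elevation h and root r with h + r = Δ.
Airy balance ρ_c h = (ρ_m − ρ_c) r gives r = h ρ_c/(ρ_m − ρ_c), so h (1 + ρ_c/(ρ_m − ρ_c)) = Δ, i.e. h = Δ (ρ_m − ρ_c)/ρ_m.
h = 13190 m × 630/3310 = 2510 m.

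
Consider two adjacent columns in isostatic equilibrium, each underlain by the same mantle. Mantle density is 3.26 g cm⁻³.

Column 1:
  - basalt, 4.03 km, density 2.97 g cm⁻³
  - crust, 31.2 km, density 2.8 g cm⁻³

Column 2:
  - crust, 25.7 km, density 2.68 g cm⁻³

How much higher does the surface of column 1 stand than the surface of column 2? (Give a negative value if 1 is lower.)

For any compensation level in the mantle, the mantle terms cancel and isostasy reduces to e = (Σt_1 − Σt_2) − (Σ(ρt)_1 − Σ(ρt)_2) / ρ_m.
Σt_1 = 35.23 km; Σt_2 = 25.7 km; Σ(ρt)_1 = 99.3291; Σ(ρt)_2 = 68.876 (in km·g cm⁻³).
e = (35.23 − 25.7) − (99.3291 − 68.876) / 3.26 = 0.189 km.

0.189 km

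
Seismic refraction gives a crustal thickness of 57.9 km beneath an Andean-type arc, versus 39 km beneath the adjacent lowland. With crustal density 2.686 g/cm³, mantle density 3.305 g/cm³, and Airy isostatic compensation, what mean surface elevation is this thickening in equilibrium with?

3.54 km

Excess crust Δ = 57.9 km − 39 km = 18.9 km, split between elevation h and root r with h + r = Δ.
Airy balance ρ_c h = (ρ_m − ρ_c) r gives r = h ρ_c/(ρ_m − ρ_c), so h (1 + ρ_c/(ρ_m − ρ_c)) = Δ, i.e. h = Δ (ρ_m − ρ_c)/ρ_m.
h = 18.9 km × 0.619/3.305 = 3.54 km.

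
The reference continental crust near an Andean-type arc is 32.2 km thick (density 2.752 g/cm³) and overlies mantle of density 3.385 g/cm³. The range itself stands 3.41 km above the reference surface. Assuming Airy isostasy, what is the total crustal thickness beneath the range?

50.4 km

Root depth r = h ρ_c / (ρ_m − ρ_c) = 3.41 km × 2.752 / 0.633 = 14.83 km.
Total thickness = T + h + r = 32.2 km + 3.41 km + 14.83 km = 50.4 km.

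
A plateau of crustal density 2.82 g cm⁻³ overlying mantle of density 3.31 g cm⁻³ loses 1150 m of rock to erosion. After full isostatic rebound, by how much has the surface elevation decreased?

170 m

Rebound u = e ρ_c/ρ_m = 1150 m × 2.82/3.31 = 979.8 m.
Net surface drop = e − u = 1150 m − 979.8 m = e (ρ_m − ρ_c)/ρ_m = 170 m.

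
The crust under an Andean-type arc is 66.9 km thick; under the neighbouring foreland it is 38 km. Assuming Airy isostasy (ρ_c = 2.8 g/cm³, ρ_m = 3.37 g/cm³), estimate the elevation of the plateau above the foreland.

4.89 km

Excess crust Δ = 66.9 km − 38 km = 28.9 km, split between elevation h and root r with h + r = Δ.
Airy balance ρ_c h = (ρ_m − ρ_c) r gives r = h ρ_c/(ρ_m − ρ_c), so h (1 + ρ_c/(ρ_m − ρ_c)) = Δ, i.e. h = Δ (ρ_m − ρ_c)/ρ_m.
h = 28.9 km × 0.57/3.37 = 4.89 km.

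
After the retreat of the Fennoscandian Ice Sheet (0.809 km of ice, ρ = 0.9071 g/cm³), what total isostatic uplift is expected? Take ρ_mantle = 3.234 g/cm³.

Removing the load lets mantle flow back in; uplift u satisfies ρ_ice t = ρ_m u.
u = t ρ_ice/ρ_m = 0.809 km × 0.9071/3.234 = 0.227 km.

0.227 km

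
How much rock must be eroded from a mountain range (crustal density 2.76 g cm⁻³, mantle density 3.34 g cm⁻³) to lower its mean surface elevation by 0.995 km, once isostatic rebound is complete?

5.73 km

Net drop Δ = e − u = e − e ρ_c/ρ_m = e (ρ_m − ρ_c)/ρ_m.
e = Δ ρ_m/(ρ_m − ρ_c) = 0.995 km × 3.34/0.58 = 5.73 km.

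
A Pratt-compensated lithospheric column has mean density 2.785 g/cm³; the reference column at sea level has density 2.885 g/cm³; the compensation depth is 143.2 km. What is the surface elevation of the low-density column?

5.14 km

ρ_ref D = ρ (D + h) → h = D (ρ_ref − ρ)/ρ.
h = 143.2 km × (2.885 − 2.785)/2.785 = 5.14 km.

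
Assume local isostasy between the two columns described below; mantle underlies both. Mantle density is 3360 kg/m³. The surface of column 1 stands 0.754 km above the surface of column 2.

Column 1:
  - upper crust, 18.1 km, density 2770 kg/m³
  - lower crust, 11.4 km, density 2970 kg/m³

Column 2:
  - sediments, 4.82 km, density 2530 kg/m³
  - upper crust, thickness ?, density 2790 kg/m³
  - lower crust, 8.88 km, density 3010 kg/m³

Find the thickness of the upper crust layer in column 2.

Take the compensation level at the base of the deeper column (depth z_c below the surface of column 1) and equate Σ ρ_i t_i down to z_c; mantle fills any gap and the z_c terms cancel.
Column 1: 18.1×2770 + 11.4×2970 + (z_c − 29.5)×3360
Column 2: 0.754×0 + 4.82×2530 + x×2790 + 8.88×3010 + (z_c − 0.754 − 13.7 − x)×3360
The z_c×3360 term appears on both sides and cancels. Collect the known terms of each column as K = Σ(ρt)_known − 3360 × (depth of known layers): K_1 = 83995 − 3360×29.5 = −15125; K_2 = 38923.4 − 3360×(0.754 + 13.7) = −9642.04.
Balance: K_1 = K_2 − x×(3360 − 2790), so x = (K_2 − K_1)/(3360 − 2790) = 5482.96/570 = 9.62 km.

9.62 km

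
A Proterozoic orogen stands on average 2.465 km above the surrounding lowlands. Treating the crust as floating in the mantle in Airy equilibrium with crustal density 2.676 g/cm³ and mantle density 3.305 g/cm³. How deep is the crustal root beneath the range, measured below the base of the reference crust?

10.5 km

By Archimedes' principle applied to the lithosphere: the weight of the topography is balanced by the buoyancy of the root, ρ_c h = (ρ_m − ρ_c) r.
r = h · ρ_c / (ρ_m − ρ_c) = 2.465 km × 2.676 / (3.305 − 2.676) = 10.5 km.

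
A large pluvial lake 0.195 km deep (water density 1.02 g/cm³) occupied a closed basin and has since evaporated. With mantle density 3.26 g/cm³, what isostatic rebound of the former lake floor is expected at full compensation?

u = d ρ_w/ρ_m = 0.195 km × 1.02/3.26 = 0.061 km.

0.061 km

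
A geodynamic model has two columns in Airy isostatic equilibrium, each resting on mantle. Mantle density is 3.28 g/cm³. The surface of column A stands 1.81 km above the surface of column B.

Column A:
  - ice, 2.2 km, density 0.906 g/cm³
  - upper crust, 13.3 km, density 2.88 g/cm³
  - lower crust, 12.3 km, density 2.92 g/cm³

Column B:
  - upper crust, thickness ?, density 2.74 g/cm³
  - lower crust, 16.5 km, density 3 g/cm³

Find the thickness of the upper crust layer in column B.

Take the compensation level at the base of the deeper column (depth z_c below the surface of column A) and equate Σ ρ_i t_i down to z_c; mantle fills any gap and the z_c terms cancel.
Column A: 2.2×0.906 + 13.3×2.88 + 12.3×2.92 + (z_c − 27.8)×3.28
Column B: 1.81×0 + x×2.74 + 16.5×3 + (z_c − 1.81 − 16.5 − x)×3.28
The z_c×3.28 term appears on both sides and cancels. Collect the known terms of each column as K = Σ(ρt)_known − 3.28 × (depth of known layers): K_A = 76.2132 − 3.28×27.8 = −14.9708; K_B = 49.5 − 3.28×(1.81 + 16.5) = −10.5568.
Balance: K_A = K_B − x×(3.28 − 2.74), so x = (K_B − K_A)/(3.28 − 2.74) = 4.414/0.54 = 8.17 km.

8.17 km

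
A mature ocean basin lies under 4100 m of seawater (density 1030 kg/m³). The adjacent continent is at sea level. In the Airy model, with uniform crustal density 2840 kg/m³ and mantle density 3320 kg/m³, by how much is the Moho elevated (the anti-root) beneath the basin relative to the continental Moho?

For local isostatic compensation: replacing crust with seawater at the top is compensated by replacing crust with mantle at the base: d (ρ_c − ρ_w) = a (ρ_m − ρ_c).
a = d (ρ_c − ρ_w)/(ρ_m − ρ_c) = 4100 m × 1810/480 = 15500 m.

15500 m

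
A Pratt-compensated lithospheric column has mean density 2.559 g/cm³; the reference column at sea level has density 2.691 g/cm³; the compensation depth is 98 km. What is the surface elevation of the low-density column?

5.06 km

ρ_ref D = ρ (D + h) → h = D (ρ_ref − ρ)/ρ.
h = 98 km × (2.691 − 2.559)/2.559 = 5.06 km.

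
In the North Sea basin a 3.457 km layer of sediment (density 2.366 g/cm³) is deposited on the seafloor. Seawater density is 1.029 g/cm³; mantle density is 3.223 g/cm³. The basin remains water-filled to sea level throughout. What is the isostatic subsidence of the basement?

Submarine loading: the sediment displaces seawater, and the subsidence is in turn flooded, so s (ρ_m − ρ_w) = t (ρ_sed − ρ_w).
s = 3.457 km × (2.366 − 1.029) / (3.223 − 1.029) = 2.11 km.

2.11 km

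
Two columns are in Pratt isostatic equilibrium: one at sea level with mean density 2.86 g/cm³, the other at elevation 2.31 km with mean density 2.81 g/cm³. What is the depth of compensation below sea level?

ρ_ref D = ρ (D + h) → D (ρ_ref − ρ) = ρ h.
D = ρ h/(ρ_ref − ρ) = 2.81 × 2.31 km/(2.86 − 2.81) = 130 km.

130 km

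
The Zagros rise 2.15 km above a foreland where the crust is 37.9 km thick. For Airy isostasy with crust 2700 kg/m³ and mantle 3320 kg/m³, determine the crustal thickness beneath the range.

Root depth r = h ρ_c / (ρ_m − ρ_c) = 2.15 km × 2700 / 620 = 9.363 km.
Total thickness = T + h + r = 37.9 km + 2.15 km + 9.363 km = 49.4 km.

49.4 km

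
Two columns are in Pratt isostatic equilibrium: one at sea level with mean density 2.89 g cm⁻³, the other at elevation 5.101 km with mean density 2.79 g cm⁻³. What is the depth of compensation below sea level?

ρ_ref D = ρ (D + h) → D (ρ_ref − ρ) = ρ h.
D = ρ h/(ρ_ref − ρ) = 2.79 × 5.101 km/(2.89 − 2.79) = 142 km.

142 km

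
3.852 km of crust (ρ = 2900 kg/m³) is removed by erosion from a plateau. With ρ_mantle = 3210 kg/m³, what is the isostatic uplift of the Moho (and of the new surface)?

3.48 km

Unloading: uplift u = e ρ_c/ρ_m = 3.852 km × 2900/3210 = 3.48 km.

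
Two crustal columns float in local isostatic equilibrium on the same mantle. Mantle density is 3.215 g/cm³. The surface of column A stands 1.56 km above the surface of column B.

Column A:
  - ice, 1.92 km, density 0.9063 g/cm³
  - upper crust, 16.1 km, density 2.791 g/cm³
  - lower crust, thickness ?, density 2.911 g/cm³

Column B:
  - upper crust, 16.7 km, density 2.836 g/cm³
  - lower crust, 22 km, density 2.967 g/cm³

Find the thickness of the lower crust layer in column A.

18.2 km

Take the compensation level at the base of the deeper column (depth z_c below the surface of column A) and equate Σ ρ_i t_i down to z_c; mantle fills any gap and the z_c terms cancel.
Column A: 1.92×0.9063 + 16.1×2.791 + x×2.911 + (z_c − 18.02 − x)×3.215
Column B: 1.56×0 + 16.7×2.836 + 22×2.967 + (z_c − 1.56 − 38.7)×3.215
The z_c×3.215 term appears on both sides and cancels. Collect the known terms of each column as K = Σ(ρt)_known − 3.215 × (depth of known layers): K_A = 46.675196 − 3.215×18.02 = −11.259104; K_B = 112.6352 − 3.215×(1.56 + 38.7) = −16.8007.
Balance: K_A − x×(3.215 − 2.911) = K_B, so x = (K_A − K_B)/(3.215 − 2.911) = 5.5416/0.304 = 18.2 km.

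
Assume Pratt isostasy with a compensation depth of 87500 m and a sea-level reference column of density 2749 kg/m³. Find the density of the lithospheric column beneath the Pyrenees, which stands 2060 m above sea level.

2690 kg/m³

Pratt balance: ρ_ref D = ρ (D + h).
ρ = ρ_ref D/(D + h) = 2749 × 87500 m/(87500 m + 2060 m) = 2690 kg/m³.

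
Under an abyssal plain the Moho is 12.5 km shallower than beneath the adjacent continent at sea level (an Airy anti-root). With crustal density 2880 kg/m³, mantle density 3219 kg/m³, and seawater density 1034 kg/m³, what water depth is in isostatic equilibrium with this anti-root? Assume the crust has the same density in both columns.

Replacing a thickness d of crust by seawater at the top must be balanced by replacing crust with mantle at the base: d (ρ_c − ρ_w) = a (ρ_m − ρ_c).
d = a (ρ_m − ρ_c)/(ρ_c − ρ_w) = 12.5 km × 339/1846 = 2.3 km.

2.3 km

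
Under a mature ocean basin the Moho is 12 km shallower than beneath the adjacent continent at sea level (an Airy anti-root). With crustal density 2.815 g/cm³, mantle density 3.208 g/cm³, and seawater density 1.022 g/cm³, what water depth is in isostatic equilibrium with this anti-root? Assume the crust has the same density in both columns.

Replacing a thickness d of crust by seawater at the top must be balanced by replacing crust with mantle at the base: d (ρ_c − ρ_w) = a (ρ_m − ρ_c).
d = a (ρ_m − ρ_c)/(ρ_c − ρ_w) = 12 km × 0.393/1.793 = 2.63 km.

2.63 km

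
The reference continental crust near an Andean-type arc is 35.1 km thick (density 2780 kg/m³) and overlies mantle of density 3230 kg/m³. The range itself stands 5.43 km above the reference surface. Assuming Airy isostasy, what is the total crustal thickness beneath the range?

74.1 km

Root depth r = h ρ_c / (ρ_m − ρ_c) = 5.43 km × 2780 / 450 = 33.55 km.
Total thickness = T + h + r = 35.1 km + 5.43 km + 33.55 km = 74.1 km.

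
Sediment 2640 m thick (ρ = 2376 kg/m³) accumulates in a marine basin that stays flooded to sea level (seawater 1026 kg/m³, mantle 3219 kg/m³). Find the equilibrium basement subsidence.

Submarine loading: the sediment displaces seawater, and the subsidence is in turn flooded, so s (ρ_m − ρ_w) = t (ρ_sed − ρ_w).
s = 2640 m × (2376 − 1026) / (3219 − 1026) = 1630 m.

1630 m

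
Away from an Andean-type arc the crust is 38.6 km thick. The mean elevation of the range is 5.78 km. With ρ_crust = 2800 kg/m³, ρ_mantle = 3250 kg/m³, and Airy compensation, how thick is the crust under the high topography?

Root depth r = h ρ_c / (ρ_m − ρ_c) = 5.78 km × 2800 / 450 = 35.96 km.
Total thickness = T + h + r = 38.6 km + 5.78 km + 35.96 km = 80.3 km.

80.3 km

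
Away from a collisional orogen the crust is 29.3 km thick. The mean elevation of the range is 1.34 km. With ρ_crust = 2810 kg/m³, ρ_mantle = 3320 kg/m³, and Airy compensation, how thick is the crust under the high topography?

38 km

Root depth r = h ρ_c / (ρ_m − ρ_c) = 1.34 km × 2810 / 510 = 7.383 km.
Total thickness = T + h + r = 29.3 km + 1.34 km + 7.383 km = 38 km.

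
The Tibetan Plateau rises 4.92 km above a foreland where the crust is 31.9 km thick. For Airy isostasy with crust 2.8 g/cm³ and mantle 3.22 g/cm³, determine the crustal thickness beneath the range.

Root depth r = h ρ_c / (ρ_m − ρ_c) = 4.92 km × 2.8 / 0.42 = 32.8 km.
Total thickness = T + h + r = 31.9 km + 4.92 km + 32.8 km = 69.6 km.

69.6 km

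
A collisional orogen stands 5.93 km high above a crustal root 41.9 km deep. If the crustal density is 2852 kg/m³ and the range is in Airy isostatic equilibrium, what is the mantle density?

3260 kg/m³

Airy balance: ρ_c h = (ρ_m − ρ_c) r → ρ_m = ρ_c (1 + h/r).
ρ_m = 2852 × (1 + 5.93 km/41.9 km) = 3260 kg/m³.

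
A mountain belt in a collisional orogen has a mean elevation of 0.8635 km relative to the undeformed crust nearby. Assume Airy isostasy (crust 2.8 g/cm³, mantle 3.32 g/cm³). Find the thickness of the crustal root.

For local isostatic compensation: the weight of the topography is balanced by the buoyancy of the root, ρ_c h = (ρ_m − ρ_c) r.
r = h · ρ_c / (ρ_m − ρ_c) = 0.8635 km × 2.8 / (3.32 − 2.8) = 4.65 km.

4.65 km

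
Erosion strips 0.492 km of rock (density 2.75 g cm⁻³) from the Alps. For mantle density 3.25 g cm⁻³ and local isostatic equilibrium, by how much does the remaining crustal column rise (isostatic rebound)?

Unloading: uplift u = e ρ_c/ρ_m = 0.492 km × 2.75/3.25 = 0.416 km.

0.416 km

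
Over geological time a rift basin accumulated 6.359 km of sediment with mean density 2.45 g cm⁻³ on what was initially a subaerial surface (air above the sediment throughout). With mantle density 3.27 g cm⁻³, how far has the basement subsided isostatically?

Subaerial load: s = t ρ_sed / ρ_m = 6.359 km × 2.45/3.27 = 4.76 km.

4.76 km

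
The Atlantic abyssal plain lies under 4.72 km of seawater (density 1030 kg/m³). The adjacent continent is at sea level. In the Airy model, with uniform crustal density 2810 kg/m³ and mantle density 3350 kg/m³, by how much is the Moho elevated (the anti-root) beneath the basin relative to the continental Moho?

By Archimedes' principle applied to the lithosphere: replacing crust with seawater at the top is compensated by replacing crust with mantle at the base: d (ρ_c − ρ_w) = a (ρ_m − ρ_c).
a = d (ρ_c − ρ_w)/(ρ_m − ρ_c) = 4.72 km × 1780/540 = 15.6 km.

15.6 km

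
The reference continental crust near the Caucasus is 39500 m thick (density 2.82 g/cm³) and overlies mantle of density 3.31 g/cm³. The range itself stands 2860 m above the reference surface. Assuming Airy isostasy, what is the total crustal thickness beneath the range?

Root depth r = h ρ_c / (ρ_m − ρ_c) = 2860 m × 2.82 / 0.49 = 16460 m.
Total thickness = T + h + r = 39500 m + 2860 m + 16460 m = 58800 m.

58800 m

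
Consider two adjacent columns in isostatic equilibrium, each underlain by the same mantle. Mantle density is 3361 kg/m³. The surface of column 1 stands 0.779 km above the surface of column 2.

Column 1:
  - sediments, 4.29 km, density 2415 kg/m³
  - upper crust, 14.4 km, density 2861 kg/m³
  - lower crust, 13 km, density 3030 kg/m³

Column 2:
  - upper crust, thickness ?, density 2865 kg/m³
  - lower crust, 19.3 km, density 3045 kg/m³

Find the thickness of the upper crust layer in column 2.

Take the compensation level at the base of the deeper column (depth z_c below the surface of column 1) and equate Σ ρ_i t_i down to z_c; mantle fills any gap and the z_c terms cancel.
Column 1: 4.29×2415 + 14.4×2861 + 13×3030 + (z_c − 31.69)×3361
Column 2: 0.779×0 + x×2865 + 19.3×3045 + (z_c − 0.779 − 19.3 − x)×3361
The z_c×3361 term appears on both sides and cancels. Collect the known terms of each column as K = Σ(ρt)_known − 3361 × (depth of known layers): K_1 = 90948.75 − 3361×31.69 = −15561.34; K_2 = 58768.5 − 3361×(0.779 + 19.3) = −8717.019.
Balance: K_1 = K_2 − x×(3361 − 2865), so x = (K_2 − K_1)/(3361 − 2865) = 6844.32/496 = 13.8 km.

13.8 km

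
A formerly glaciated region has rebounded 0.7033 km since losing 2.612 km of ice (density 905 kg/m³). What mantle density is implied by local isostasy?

3360 kg/m³

ρ_m = ρ_ice t / u = 905 × 2.612 km/0.7033 km = 3360 kg/m³.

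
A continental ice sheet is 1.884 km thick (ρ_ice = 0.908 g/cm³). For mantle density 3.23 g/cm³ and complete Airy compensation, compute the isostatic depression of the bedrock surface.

By Archimedes' principle applied to the lithosphere: the ice load ρ_ice t is balanced by mantle displaced below, ρ_m s.
s = t ρ_ice / ρ_m = 1.884 km × 0.908/3.23 = 0.53 km.

0.53 km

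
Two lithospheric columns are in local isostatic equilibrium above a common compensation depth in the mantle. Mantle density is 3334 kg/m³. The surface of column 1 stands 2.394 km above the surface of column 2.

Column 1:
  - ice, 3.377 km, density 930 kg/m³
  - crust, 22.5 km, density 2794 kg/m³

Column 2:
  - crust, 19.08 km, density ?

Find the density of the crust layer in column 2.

2690 kg/m³

Take the compensation level at the base of the deeper column (depth z_c below the surface of column 1) and equate Σ ρ_i t_i down to z_c; mantle fills any gap and the z_c terms cancel.
Column 1: 3.377×930 + 22.5×2794 + (z_c − 25.877)×3334
Column 2: 2.394×0 + 19.08×ρ + (z_c − 2.394 − 19.08)×3334
The z_c×3334 term appears on both sides and cancels. Collect the known terms of each column as K = Σ(ρt)_known − 3334 × (depth of known layers): K_1 = 66005.61 − 3334×25.877 = −20268.308; K_2 = 0 − 3334×(2.394 + 19.08) = −71594.316.
Balance: K_1 = K_2 + 19.08×ρ, so ρ = (K_1 − K_2)/19.08 = 51326/19.08 = 2690 kg/m³.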